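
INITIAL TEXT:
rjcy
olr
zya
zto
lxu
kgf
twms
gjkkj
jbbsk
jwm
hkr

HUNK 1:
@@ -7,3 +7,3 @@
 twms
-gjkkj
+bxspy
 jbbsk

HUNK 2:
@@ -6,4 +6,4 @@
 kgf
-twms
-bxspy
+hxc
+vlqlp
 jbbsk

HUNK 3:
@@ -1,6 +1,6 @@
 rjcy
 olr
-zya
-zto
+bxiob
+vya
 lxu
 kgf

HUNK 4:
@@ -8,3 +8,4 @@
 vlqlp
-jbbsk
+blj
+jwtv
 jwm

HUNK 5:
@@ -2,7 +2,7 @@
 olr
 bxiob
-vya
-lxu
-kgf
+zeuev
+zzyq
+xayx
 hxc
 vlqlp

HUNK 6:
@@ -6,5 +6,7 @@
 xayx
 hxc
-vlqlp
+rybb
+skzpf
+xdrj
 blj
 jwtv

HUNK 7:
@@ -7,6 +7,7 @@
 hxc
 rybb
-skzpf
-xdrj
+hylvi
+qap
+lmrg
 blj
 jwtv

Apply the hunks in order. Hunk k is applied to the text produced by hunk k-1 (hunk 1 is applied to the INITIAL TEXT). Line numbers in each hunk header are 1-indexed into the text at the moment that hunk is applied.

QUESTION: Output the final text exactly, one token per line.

Answer: rjcy
olr
bxiob
zeuev
zzyq
xayx
hxc
rybb
hylvi
qap
lmrg
blj
jwtv
jwm
hkr

Derivation:
Hunk 1: at line 7 remove [gjkkj] add [bxspy] -> 11 lines: rjcy olr zya zto lxu kgf twms bxspy jbbsk jwm hkr
Hunk 2: at line 6 remove [twms,bxspy] add [hxc,vlqlp] -> 11 lines: rjcy olr zya zto lxu kgf hxc vlqlp jbbsk jwm hkr
Hunk 3: at line 1 remove [zya,zto] add [bxiob,vya] -> 11 lines: rjcy olr bxiob vya lxu kgf hxc vlqlp jbbsk jwm hkr
Hunk 4: at line 8 remove [jbbsk] add [blj,jwtv] -> 12 lines: rjcy olr bxiob vya lxu kgf hxc vlqlp blj jwtv jwm hkr
Hunk 5: at line 2 remove [vya,lxu,kgf] add [zeuev,zzyq,xayx] -> 12 lines: rjcy olr bxiob zeuev zzyq xayx hxc vlqlp blj jwtv jwm hkr
Hunk 6: at line 6 remove [vlqlp] add [rybb,skzpf,xdrj] -> 14 lines: rjcy olr bxiob zeuev zzyq xayx hxc rybb skzpf xdrj blj jwtv jwm hkr
Hunk 7: at line 7 remove [skzpf,xdrj] add [hylvi,qap,lmrg] -> 15 lines: rjcy olr bxiob zeuev zzyq xayx hxc rybb hylvi qap lmrg blj jwtv jwm hkr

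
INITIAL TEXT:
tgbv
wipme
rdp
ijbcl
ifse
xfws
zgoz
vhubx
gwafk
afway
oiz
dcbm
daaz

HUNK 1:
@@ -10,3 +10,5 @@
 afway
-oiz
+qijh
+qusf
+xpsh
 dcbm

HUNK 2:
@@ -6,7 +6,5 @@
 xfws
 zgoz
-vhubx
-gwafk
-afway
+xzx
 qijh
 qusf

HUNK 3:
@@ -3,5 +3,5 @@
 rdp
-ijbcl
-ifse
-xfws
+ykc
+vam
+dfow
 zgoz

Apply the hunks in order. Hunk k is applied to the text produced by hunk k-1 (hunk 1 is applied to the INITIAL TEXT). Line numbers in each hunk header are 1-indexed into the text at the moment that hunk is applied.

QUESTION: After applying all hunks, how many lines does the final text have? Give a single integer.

Hunk 1: at line 10 remove [oiz] add [qijh,qusf,xpsh] -> 15 lines: tgbv wipme rdp ijbcl ifse xfws zgoz vhubx gwafk afway qijh qusf xpsh dcbm daaz
Hunk 2: at line 6 remove [vhubx,gwafk,afway] add [xzx] -> 13 lines: tgbv wipme rdp ijbcl ifse xfws zgoz xzx qijh qusf xpsh dcbm daaz
Hunk 3: at line 3 remove [ijbcl,ifse,xfws] add [ykc,vam,dfow] -> 13 lines: tgbv wipme rdp ykc vam dfow zgoz xzx qijh qusf xpsh dcbm daaz
Final line count: 13

Answer: 13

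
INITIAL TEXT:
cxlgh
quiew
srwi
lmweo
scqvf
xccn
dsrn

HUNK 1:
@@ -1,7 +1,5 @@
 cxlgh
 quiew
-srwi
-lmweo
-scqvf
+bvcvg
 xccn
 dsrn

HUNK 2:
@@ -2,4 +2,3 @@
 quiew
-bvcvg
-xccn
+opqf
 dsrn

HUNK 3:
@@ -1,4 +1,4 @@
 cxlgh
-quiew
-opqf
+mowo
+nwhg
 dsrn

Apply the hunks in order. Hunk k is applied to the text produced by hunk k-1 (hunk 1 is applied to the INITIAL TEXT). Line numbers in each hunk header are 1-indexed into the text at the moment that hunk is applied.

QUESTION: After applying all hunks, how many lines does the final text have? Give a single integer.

Answer: 4

Derivation:
Hunk 1: at line 1 remove [srwi,lmweo,scqvf] add [bvcvg] -> 5 lines: cxlgh quiew bvcvg xccn dsrn
Hunk 2: at line 2 remove [bvcvg,xccn] add [opqf] -> 4 lines: cxlgh quiew opqf dsrn
Hunk 3: at line 1 remove [quiew,opqf] add [mowo,nwhg] -> 4 lines: cxlgh mowo nwhg dsrn
Final line count: 4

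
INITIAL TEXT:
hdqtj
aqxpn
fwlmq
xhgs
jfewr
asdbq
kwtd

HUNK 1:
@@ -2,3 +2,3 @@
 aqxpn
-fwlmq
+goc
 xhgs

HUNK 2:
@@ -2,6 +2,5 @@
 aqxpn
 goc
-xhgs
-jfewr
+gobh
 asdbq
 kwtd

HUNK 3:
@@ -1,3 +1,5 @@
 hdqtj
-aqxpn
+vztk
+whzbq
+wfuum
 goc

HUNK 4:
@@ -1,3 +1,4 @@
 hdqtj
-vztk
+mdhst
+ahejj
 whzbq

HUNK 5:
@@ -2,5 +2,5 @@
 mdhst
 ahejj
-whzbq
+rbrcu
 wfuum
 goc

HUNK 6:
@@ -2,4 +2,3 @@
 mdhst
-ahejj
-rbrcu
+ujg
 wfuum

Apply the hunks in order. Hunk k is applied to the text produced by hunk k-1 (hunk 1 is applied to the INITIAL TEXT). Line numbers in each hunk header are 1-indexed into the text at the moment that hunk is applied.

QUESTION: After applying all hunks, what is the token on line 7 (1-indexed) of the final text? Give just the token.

Answer: asdbq

Derivation:
Hunk 1: at line 2 remove [fwlmq] add [goc] -> 7 lines: hdqtj aqxpn goc xhgs jfewr asdbq kwtd
Hunk 2: at line 2 remove [xhgs,jfewr] add [gobh] -> 6 lines: hdqtj aqxpn goc gobh asdbq kwtd
Hunk 3: at line 1 remove [aqxpn] add [vztk,whzbq,wfuum] -> 8 lines: hdqtj vztk whzbq wfuum goc gobh asdbq kwtd
Hunk 4: at line 1 remove [vztk] add [mdhst,ahejj] -> 9 lines: hdqtj mdhst ahejj whzbq wfuum goc gobh asdbq kwtd
Hunk 5: at line 2 remove [whzbq] add [rbrcu] -> 9 lines: hdqtj mdhst ahejj rbrcu wfuum goc gobh asdbq kwtd
Hunk 6: at line 2 remove [ahejj,rbrcu] add [ujg] -> 8 lines: hdqtj mdhst ujg wfuum goc gobh asdbq kwtd
Final line 7: asdbq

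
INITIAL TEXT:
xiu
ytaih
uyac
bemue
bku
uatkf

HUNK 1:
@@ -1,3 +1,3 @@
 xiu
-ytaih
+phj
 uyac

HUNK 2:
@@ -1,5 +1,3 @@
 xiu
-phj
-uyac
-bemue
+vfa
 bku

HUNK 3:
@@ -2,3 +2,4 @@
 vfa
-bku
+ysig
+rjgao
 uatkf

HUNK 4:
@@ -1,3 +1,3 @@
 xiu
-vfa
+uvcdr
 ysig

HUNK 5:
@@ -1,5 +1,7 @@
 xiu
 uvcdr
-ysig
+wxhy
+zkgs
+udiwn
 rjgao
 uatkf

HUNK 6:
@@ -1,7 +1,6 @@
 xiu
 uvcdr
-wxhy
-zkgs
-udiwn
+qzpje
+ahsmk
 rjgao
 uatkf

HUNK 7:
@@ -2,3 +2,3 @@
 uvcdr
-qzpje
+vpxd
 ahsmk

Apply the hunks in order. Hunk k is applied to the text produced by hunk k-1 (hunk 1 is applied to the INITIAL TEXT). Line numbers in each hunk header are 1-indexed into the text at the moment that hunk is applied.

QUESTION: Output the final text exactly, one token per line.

Answer: xiu
uvcdr
vpxd
ahsmk
rjgao
uatkf

Derivation:
Hunk 1: at line 1 remove [ytaih] add [phj] -> 6 lines: xiu phj uyac bemue bku uatkf
Hunk 2: at line 1 remove [phj,uyac,bemue] add [vfa] -> 4 lines: xiu vfa bku uatkf
Hunk 3: at line 2 remove [bku] add [ysig,rjgao] -> 5 lines: xiu vfa ysig rjgao uatkf
Hunk 4: at line 1 remove [vfa] add [uvcdr] -> 5 lines: xiu uvcdr ysig rjgao uatkf
Hunk 5: at line 1 remove [ysig] add [wxhy,zkgs,udiwn] -> 7 lines: xiu uvcdr wxhy zkgs udiwn rjgao uatkf
Hunk 6: at line 1 remove [wxhy,zkgs,udiwn] add [qzpje,ahsmk] -> 6 lines: xiu uvcdr qzpje ahsmk rjgao uatkf
Hunk 7: at line 2 remove [qzpje] add [vpxd] -> 6 lines: xiu uvcdr vpxd ahsmk rjgao uatkf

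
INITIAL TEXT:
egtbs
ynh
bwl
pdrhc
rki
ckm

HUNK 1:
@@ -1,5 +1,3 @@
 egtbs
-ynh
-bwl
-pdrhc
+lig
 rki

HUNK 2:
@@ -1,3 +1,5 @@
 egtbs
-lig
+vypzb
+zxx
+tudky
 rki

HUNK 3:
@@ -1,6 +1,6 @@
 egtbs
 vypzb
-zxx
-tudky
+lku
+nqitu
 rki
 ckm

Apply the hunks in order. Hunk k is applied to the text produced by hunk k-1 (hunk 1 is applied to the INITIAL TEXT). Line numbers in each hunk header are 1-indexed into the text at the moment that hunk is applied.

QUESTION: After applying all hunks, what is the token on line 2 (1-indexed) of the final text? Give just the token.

Hunk 1: at line 1 remove [ynh,bwl,pdrhc] add [lig] -> 4 lines: egtbs lig rki ckm
Hunk 2: at line 1 remove [lig] add [vypzb,zxx,tudky] -> 6 lines: egtbs vypzb zxx tudky rki ckm
Hunk 3: at line 1 remove [zxx,tudky] add [lku,nqitu] -> 6 lines: egtbs vypzb lku nqitu rki ckm
Final line 2: vypzb

Answer: vypzb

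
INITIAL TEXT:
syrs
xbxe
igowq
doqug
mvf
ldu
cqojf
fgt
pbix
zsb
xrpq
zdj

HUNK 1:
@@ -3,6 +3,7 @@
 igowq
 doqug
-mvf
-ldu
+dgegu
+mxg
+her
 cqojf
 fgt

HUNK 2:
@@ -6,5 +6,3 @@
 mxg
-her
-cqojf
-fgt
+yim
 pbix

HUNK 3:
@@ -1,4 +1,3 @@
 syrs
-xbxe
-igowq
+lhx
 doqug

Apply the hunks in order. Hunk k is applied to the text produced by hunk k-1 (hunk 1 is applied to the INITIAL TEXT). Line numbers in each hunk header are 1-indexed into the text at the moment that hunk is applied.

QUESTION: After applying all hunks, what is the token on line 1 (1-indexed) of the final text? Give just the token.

Hunk 1: at line 3 remove [mvf,ldu] add [dgegu,mxg,her] -> 13 lines: syrs xbxe igowq doqug dgegu mxg her cqojf fgt pbix zsb xrpq zdj
Hunk 2: at line 6 remove [her,cqojf,fgt] add [yim] -> 11 lines: syrs xbxe igowq doqug dgegu mxg yim pbix zsb xrpq zdj
Hunk 3: at line 1 remove [xbxe,igowq] add [lhx] -> 10 lines: syrs lhx doqug dgegu mxg yim pbix zsb xrpq zdj
Final line 1: syrs

Answer: syrs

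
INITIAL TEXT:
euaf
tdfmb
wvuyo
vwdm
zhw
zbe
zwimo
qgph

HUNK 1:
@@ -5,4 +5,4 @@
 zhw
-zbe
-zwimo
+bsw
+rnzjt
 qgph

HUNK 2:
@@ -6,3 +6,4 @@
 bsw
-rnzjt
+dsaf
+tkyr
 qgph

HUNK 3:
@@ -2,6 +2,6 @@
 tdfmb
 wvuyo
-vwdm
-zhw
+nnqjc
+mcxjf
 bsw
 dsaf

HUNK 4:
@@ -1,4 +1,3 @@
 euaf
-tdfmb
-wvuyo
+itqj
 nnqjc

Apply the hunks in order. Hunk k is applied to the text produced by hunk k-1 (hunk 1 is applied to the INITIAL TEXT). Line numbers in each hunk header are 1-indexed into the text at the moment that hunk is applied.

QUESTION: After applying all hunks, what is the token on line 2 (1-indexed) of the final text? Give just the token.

Hunk 1: at line 5 remove [zbe,zwimo] add [bsw,rnzjt] -> 8 lines: euaf tdfmb wvuyo vwdm zhw bsw rnzjt qgph
Hunk 2: at line 6 remove [rnzjt] add [dsaf,tkyr] -> 9 lines: euaf tdfmb wvuyo vwdm zhw bsw dsaf tkyr qgph
Hunk 3: at line 2 remove [vwdm,zhw] add [nnqjc,mcxjf] -> 9 lines: euaf tdfmb wvuyo nnqjc mcxjf bsw dsaf tkyr qgph
Hunk 4: at line 1 remove [tdfmb,wvuyo] add [itqj] -> 8 lines: euaf itqj nnqjc mcxjf bsw dsaf tkyr qgph
Final line 2: itqj

Answer: itqj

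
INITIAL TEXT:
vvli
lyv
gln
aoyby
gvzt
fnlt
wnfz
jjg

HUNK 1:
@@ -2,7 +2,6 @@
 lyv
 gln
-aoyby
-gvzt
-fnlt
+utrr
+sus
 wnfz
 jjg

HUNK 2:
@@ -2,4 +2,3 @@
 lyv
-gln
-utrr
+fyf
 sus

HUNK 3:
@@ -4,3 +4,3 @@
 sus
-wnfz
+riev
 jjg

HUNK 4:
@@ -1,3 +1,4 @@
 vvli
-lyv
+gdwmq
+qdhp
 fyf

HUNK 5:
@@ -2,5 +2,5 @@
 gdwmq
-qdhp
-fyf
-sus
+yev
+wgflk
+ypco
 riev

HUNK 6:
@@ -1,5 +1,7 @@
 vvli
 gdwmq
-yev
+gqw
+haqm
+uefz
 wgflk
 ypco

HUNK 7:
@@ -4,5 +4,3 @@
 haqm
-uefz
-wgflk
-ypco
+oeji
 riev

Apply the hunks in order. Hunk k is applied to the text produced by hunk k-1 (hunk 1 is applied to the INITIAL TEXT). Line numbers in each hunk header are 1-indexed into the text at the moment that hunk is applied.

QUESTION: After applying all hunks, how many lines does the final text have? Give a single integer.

Hunk 1: at line 2 remove [aoyby,gvzt,fnlt] add [utrr,sus] -> 7 lines: vvli lyv gln utrr sus wnfz jjg
Hunk 2: at line 2 remove [gln,utrr] add [fyf] -> 6 lines: vvli lyv fyf sus wnfz jjg
Hunk 3: at line 4 remove [wnfz] add [riev] -> 6 lines: vvli lyv fyf sus riev jjg
Hunk 4: at line 1 remove [lyv] add [gdwmq,qdhp] -> 7 lines: vvli gdwmq qdhp fyf sus riev jjg
Hunk 5: at line 2 remove [qdhp,fyf,sus] add [yev,wgflk,ypco] -> 7 lines: vvli gdwmq yev wgflk ypco riev jjg
Hunk 6: at line 1 remove [yev] add [gqw,haqm,uefz] -> 9 lines: vvli gdwmq gqw haqm uefz wgflk ypco riev jjg
Hunk 7: at line 4 remove [uefz,wgflk,ypco] add [oeji] -> 7 lines: vvli gdwmq gqw haqm oeji riev jjg
Final line count: 7

Answer: 7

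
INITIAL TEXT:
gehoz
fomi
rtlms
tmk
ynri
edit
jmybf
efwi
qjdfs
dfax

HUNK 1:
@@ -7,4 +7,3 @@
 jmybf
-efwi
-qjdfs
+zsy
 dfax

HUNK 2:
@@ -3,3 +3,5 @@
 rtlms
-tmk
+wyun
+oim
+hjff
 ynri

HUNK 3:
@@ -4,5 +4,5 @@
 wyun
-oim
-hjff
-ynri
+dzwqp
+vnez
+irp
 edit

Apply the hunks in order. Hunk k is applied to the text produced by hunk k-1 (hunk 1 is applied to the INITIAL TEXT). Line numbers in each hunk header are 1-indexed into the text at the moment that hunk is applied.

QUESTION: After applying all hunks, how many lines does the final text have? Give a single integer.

Hunk 1: at line 7 remove [efwi,qjdfs] add [zsy] -> 9 lines: gehoz fomi rtlms tmk ynri edit jmybf zsy dfax
Hunk 2: at line 3 remove [tmk] add [wyun,oim,hjff] -> 11 lines: gehoz fomi rtlms wyun oim hjff ynri edit jmybf zsy dfax
Hunk 3: at line 4 remove [oim,hjff,ynri] add [dzwqp,vnez,irp] -> 11 lines: gehoz fomi rtlms wyun dzwqp vnez irp edit jmybf zsy dfax
Final line count: 11

Answer: 11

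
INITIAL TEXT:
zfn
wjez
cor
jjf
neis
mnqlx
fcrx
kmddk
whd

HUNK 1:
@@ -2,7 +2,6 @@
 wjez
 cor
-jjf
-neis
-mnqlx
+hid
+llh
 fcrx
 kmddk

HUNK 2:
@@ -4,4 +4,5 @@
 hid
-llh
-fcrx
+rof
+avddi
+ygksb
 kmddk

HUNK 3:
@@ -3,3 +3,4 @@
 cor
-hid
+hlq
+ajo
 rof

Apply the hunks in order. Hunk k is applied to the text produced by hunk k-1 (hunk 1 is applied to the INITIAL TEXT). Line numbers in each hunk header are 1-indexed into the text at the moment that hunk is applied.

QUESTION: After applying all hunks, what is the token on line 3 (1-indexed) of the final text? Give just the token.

Hunk 1: at line 2 remove [jjf,neis,mnqlx] add [hid,llh] -> 8 lines: zfn wjez cor hid llh fcrx kmddk whd
Hunk 2: at line 4 remove [llh,fcrx] add [rof,avddi,ygksb] -> 9 lines: zfn wjez cor hid rof avddi ygksb kmddk whd
Hunk 3: at line 3 remove [hid] add [hlq,ajo] -> 10 lines: zfn wjez cor hlq ajo rof avddi ygksb kmddk whd
Final line 3: cor

Answer: cor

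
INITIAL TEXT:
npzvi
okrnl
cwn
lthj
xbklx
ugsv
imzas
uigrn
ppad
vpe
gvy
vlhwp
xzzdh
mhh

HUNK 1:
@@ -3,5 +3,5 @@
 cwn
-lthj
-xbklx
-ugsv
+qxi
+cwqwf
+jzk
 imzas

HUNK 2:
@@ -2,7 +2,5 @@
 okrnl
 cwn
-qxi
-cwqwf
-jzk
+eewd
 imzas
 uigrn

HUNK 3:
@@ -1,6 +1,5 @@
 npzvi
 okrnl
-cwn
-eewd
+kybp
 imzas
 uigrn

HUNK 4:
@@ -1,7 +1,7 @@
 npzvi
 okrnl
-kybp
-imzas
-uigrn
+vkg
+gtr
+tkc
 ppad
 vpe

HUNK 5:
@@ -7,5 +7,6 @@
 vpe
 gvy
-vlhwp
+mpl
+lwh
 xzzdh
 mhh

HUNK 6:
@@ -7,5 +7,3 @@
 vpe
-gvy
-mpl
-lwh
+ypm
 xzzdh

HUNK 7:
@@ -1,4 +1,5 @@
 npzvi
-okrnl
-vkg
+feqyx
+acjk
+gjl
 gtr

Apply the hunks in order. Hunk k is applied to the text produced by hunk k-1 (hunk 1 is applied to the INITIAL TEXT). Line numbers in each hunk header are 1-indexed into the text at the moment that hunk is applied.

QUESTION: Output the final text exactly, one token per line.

Answer: npzvi
feqyx
acjk
gjl
gtr
tkc
ppad
vpe
ypm
xzzdh
mhh

Derivation:
Hunk 1: at line 3 remove [lthj,xbklx,ugsv] add [qxi,cwqwf,jzk] -> 14 lines: npzvi okrnl cwn qxi cwqwf jzk imzas uigrn ppad vpe gvy vlhwp xzzdh mhh
Hunk 2: at line 2 remove [qxi,cwqwf,jzk] add [eewd] -> 12 lines: npzvi okrnl cwn eewd imzas uigrn ppad vpe gvy vlhwp xzzdh mhh
Hunk 3: at line 1 remove [cwn,eewd] add [kybp] -> 11 lines: npzvi okrnl kybp imzas uigrn ppad vpe gvy vlhwp xzzdh mhh
Hunk 4: at line 1 remove [kybp,imzas,uigrn] add [vkg,gtr,tkc] -> 11 lines: npzvi okrnl vkg gtr tkc ppad vpe gvy vlhwp xzzdh mhh
Hunk 5: at line 7 remove [vlhwp] add [mpl,lwh] -> 12 lines: npzvi okrnl vkg gtr tkc ppad vpe gvy mpl lwh xzzdh mhh
Hunk 6: at line 7 remove [gvy,mpl,lwh] add [ypm] -> 10 lines: npzvi okrnl vkg gtr tkc ppad vpe ypm xzzdh mhh
Hunk 7: at line 1 remove [okrnl,vkg] add [feqyx,acjk,gjl] -> 11 lines: npzvi feqyx acjk gjl gtr tkc ppad vpe ypm xzzdh mhh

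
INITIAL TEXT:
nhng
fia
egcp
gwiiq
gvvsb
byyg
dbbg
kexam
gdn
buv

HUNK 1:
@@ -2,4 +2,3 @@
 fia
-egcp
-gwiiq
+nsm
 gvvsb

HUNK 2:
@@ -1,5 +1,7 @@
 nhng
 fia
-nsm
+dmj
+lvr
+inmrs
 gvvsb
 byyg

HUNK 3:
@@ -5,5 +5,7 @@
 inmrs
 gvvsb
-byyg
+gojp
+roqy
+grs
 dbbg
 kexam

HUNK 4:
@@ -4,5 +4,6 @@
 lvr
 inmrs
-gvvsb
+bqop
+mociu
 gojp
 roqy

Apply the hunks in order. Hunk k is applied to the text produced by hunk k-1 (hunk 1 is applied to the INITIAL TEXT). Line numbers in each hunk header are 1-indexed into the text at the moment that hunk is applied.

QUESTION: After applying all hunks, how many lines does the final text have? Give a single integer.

Hunk 1: at line 2 remove [egcp,gwiiq] add [nsm] -> 9 lines: nhng fia nsm gvvsb byyg dbbg kexam gdn buv
Hunk 2: at line 1 remove [nsm] add [dmj,lvr,inmrs] -> 11 lines: nhng fia dmj lvr inmrs gvvsb byyg dbbg kexam gdn buv
Hunk 3: at line 5 remove [byyg] add [gojp,roqy,grs] -> 13 lines: nhng fia dmj lvr inmrs gvvsb gojp roqy grs dbbg kexam gdn buv
Hunk 4: at line 4 remove [gvvsb] add [bqop,mociu] -> 14 lines: nhng fia dmj lvr inmrs bqop mociu gojp roqy grs dbbg kexam gdn buv
Final line count: 14

Answer: 14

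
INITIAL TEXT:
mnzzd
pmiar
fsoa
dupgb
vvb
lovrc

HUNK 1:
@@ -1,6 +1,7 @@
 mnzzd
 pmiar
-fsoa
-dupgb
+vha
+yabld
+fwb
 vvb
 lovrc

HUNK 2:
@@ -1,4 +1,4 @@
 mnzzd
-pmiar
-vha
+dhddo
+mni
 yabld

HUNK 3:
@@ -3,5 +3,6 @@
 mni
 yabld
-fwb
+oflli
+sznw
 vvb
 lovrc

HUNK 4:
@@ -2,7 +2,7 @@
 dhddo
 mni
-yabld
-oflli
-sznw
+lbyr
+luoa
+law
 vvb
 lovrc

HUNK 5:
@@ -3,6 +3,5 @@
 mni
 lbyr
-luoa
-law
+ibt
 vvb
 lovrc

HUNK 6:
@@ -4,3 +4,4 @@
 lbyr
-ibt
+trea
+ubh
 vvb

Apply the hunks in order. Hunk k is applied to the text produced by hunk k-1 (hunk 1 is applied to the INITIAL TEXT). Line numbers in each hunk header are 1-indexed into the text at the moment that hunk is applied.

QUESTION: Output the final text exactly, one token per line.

Hunk 1: at line 1 remove [fsoa,dupgb] add [vha,yabld,fwb] -> 7 lines: mnzzd pmiar vha yabld fwb vvb lovrc
Hunk 2: at line 1 remove [pmiar,vha] add [dhddo,mni] -> 7 lines: mnzzd dhddo mni yabld fwb vvb lovrc
Hunk 3: at line 3 remove [fwb] add [oflli,sznw] -> 8 lines: mnzzd dhddo mni yabld oflli sznw vvb lovrc
Hunk 4: at line 2 remove [yabld,oflli,sznw] add [lbyr,luoa,law] -> 8 lines: mnzzd dhddo mni lbyr luoa law vvb lovrc
Hunk 5: at line 3 remove [luoa,law] add [ibt] -> 7 lines: mnzzd dhddo mni lbyr ibt vvb lovrc
Hunk 6: at line 4 remove [ibt] add [trea,ubh] -> 8 lines: mnzzd dhddo mni lbyr trea ubh vvb lovrc

Answer: mnzzd
dhddo
mni
lbyr
trea
ubh
vvb
lovrc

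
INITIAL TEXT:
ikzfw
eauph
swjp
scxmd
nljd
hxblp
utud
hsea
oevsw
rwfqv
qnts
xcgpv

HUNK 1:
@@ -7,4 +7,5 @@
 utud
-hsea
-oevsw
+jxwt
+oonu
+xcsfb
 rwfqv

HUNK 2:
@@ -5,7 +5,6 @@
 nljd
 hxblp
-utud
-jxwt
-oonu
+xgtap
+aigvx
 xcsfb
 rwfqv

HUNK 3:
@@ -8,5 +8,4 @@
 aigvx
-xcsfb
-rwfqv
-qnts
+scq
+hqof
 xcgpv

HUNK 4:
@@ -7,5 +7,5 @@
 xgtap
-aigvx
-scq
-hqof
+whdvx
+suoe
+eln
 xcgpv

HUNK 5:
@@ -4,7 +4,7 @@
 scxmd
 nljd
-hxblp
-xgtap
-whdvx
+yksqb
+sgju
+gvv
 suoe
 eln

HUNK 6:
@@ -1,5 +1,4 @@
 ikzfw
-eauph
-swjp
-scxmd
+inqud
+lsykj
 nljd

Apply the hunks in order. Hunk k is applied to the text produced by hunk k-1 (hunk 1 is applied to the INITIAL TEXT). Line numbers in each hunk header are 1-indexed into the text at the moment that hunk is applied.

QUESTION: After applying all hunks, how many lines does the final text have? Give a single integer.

Answer: 10

Derivation:
Hunk 1: at line 7 remove [hsea,oevsw] add [jxwt,oonu,xcsfb] -> 13 lines: ikzfw eauph swjp scxmd nljd hxblp utud jxwt oonu xcsfb rwfqv qnts xcgpv
Hunk 2: at line 5 remove [utud,jxwt,oonu] add [xgtap,aigvx] -> 12 lines: ikzfw eauph swjp scxmd nljd hxblp xgtap aigvx xcsfb rwfqv qnts xcgpv
Hunk 3: at line 8 remove [xcsfb,rwfqv,qnts] add [scq,hqof] -> 11 lines: ikzfw eauph swjp scxmd nljd hxblp xgtap aigvx scq hqof xcgpv
Hunk 4: at line 7 remove [aigvx,scq,hqof] add [whdvx,suoe,eln] -> 11 lines: ikzfw eauph swjp scxmd nljd hxblp xgtap whdvx suoe eln xcgpv
Hunk 5: at line 4 remove [hxblp,xgtap,whdvx] add [yksqb,sgju,gvv] -> 11 lines: ikzfw eauph swjp scxmd nljd yksqb sgju gvv suoe eln xcgpv
Hunk 6: at line 1 remove [eauph,swjp,scxmd] add [inqud,lsykj] -> 10 lines: ikzfw inqud lsykj nljd yksqb sgju gvv suoe eln xcgpv
Final line count: 10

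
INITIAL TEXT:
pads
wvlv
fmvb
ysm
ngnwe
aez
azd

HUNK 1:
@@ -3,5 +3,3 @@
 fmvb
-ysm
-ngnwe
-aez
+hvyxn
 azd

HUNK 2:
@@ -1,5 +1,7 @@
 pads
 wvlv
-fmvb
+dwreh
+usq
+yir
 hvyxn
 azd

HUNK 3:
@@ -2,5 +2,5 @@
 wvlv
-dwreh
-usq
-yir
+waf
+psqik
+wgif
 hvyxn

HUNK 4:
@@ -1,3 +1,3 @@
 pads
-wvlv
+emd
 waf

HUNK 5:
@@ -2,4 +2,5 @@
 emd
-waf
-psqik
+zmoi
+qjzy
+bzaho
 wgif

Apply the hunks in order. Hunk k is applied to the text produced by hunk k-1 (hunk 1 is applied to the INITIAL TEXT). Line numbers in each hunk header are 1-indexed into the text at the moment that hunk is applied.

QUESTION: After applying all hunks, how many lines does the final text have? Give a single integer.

Hunk 1: at line 3 remove [ysm,ngnwe,aez] add [hvyxn] -> 5 lines: pads wvlv fmvb hvyxn azd
Hunk 2: at line 1 remove [fmvb] add [dwreh,usq,yir] -> 7 lines: pads wvlv dwreh usq yir hvyxn azd
Hunk 3: at line 2 remove [dwreh,usq,yir] add [waf,psqik,wgif] -> 7 lines: pads wvlv waf psqik wgif hvyxn azd
Hunk 4: at line 1 remove [wvlv] add [emd] -> 7 lines: pads emd waf psqik wgif hvyxn azd
Hunk 5: at line 2 remove [waf,psqik] add [zmoi,qjzy,bzaho] -> 8 lines: pads emd zmoi qjzy bzaho wgif hvyxn azd
Final line count: 8

Answer: 8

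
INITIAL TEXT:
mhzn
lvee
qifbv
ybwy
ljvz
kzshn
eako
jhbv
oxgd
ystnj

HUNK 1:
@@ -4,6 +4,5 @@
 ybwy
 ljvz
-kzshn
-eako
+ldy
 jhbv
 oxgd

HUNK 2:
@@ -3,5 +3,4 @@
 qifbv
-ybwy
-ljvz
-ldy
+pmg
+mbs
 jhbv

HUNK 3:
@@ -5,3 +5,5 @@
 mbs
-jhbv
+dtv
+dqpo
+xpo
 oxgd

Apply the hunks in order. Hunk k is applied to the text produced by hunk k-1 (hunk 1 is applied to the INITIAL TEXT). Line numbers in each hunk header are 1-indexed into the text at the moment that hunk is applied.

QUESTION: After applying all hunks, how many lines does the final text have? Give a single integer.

Hunk 1: at line 4 remove [kzshn,eako] add [ldy] -> 9 lines: mhzn lvee qifbv ybwy ljvz ldy jhbv oxgd ystnj
Hunk 2: at line 3 remove [ybwy,ljvz,ldy] add [pmg,mbs] -> 8 lines: mhzn lvee qifbv pmg mbs jhbv oxgd ystnj
Hunk 3: at line 5 remove [jhbv] add [dtv,dqpo,xpo] -> 10 lines: mhzn lvee qifbv pmg mbs dtv dqpo xpo oxgd ystnj
Final line count: 10

Answer: 10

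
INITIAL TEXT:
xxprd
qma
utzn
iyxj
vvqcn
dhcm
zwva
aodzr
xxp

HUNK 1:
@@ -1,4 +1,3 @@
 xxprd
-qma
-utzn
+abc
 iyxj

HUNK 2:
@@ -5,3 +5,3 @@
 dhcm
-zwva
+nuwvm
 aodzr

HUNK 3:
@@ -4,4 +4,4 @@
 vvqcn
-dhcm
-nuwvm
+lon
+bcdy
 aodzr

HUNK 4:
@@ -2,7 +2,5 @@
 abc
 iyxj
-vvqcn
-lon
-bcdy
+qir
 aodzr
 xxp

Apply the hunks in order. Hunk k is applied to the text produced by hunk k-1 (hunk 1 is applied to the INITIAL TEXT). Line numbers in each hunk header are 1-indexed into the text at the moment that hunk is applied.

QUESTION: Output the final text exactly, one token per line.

Hunk 1: at line 1 remove [qma,utzn] add [abc] -> 8 lines: xxprd abc iyxj vvqcn dhcm zwva aodzr xxp
Hunk 2: at line 5 remove [zwva] add [nuwvm] -> 8 lines: xxprd abc iyxj vvqcn dhcm nuwvm aodzr xxp
Hunk 3: at line 4 remove [dhcm,nuwvm] add [lon,bcdy] -> 8 lines: xxprd abc iyxj vvqcn lon bcdy aodzr xxp
Hunk 4: at line 2 remove [vvqcn,lon,bcdy] add [qir] -> 6 lines: xxprd abc iyxj qir aodzr xxp

Answer: xxprd
abc
iyxj
qir
aodzr
xxp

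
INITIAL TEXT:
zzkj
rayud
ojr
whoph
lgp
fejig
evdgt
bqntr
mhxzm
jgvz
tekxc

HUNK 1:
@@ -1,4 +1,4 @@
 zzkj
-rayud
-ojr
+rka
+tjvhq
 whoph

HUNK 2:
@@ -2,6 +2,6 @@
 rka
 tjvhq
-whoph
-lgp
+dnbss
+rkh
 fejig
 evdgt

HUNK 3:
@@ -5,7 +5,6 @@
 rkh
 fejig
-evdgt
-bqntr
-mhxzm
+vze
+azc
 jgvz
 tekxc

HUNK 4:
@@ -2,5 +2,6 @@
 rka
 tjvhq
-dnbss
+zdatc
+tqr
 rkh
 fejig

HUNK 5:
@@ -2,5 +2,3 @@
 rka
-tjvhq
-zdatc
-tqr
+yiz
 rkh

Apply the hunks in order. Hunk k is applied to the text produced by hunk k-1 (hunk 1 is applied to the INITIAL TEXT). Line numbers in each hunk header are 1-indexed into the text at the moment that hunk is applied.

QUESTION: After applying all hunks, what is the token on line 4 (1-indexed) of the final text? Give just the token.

Answer: rkh

Derivation:
Hunk 1: at line 1 remove [rayud,ojr] add [rka,tjvhq] -> 11 lines: zzkj rka tjvhq whoph lgp fejig evdgt bqntr mhxzm jgvz tekxc
Hunk 2: at line 2 remove [whoph,lgp] add [dnbss,rkh] -> 11 lines: zzkj rka tjvhq dnbss rkh fejig evdgt bqntr mhxzm jgvz tekxc
Hunk 3: at line 5 remove [evdgt,bqntr,mhxzm] add [vze,azc] -> 10 lines: zzkj rka tjvhq dnbss rkh fejig vze azc jgvz tekxc
Hunk 4: at line 2 remove [dnbss] add [zdatc,tqr] -> 11 lines: zzkj rka tjvhq zdatc tqr rkh fejig vze azc jgvz tekxc
Hunk 5: at line 2 remove [tjvhq,zdatc,tqr] add [yiz] -> 9 lines: zzkj rka yiz rkh fejig vze azc jgvz tekxc
Final line 4: rkh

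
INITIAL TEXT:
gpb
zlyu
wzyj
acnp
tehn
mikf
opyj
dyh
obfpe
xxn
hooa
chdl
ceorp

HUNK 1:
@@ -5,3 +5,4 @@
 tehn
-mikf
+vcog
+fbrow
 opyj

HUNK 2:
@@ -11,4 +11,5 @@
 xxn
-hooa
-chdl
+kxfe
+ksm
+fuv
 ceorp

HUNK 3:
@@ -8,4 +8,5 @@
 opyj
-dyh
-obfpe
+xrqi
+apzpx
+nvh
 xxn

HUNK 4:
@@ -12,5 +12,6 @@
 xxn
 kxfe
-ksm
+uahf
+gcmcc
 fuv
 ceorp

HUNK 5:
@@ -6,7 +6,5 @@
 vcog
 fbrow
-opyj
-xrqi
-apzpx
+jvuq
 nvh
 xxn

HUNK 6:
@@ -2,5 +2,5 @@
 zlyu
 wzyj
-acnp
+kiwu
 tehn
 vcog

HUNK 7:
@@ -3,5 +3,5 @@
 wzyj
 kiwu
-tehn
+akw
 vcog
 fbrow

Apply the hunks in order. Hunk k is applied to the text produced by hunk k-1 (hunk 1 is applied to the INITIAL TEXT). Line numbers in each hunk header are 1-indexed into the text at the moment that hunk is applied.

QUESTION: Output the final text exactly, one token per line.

Hunk 1: at line 5 remove [mikf] add [vcog,fbrow] -> 14 lines: gpb zlyu wzyj acnp tehn vcog fbrow opyj dyh obfpe xxn hooa chdl ceorp
Hunk 2: at line 11 remove [hooa,chdl] add [kxfe,ksm,fuv] -> 15 lines: gpb zlyu wzyj acnp tehn vcog fbrow opyj dyh obfpe xxn kxfe ksm fuv ceorp
Hunk 3: at line 8 remove [dyh,obfpe] add [xrqi,apzpx,nvh] -> 16 lines: gpb zlyu wzyj acnp tehn vcog fbrow opyj xrqi apzpx nvh xxn kxfe ksm fuv ceorp
Hunk 4: at line 12 remove [ksm] add [uahf,gcmcc] -> 17 lines: gpb zlyu wzyj acnp tehn vcog fbrow opyj xrqi apzpx nvh xxn kxfe uahf gcmcc fuv ceorp
Hunk 5: at line 6 remove [opyj,xrqi,apzpx] add [jvuq] -> 15 lines: gpb zlyu wzyj acnp tehn vcog fbrow jvuq nvh xxn kxfe uahf gcmcc fuv ceorp
Hunk 6: at line 2 remove [acnp] add [kiwu] -> 15 lines: gpb zlyu wzyj kiwu tehn vcog fbrow jvuq nvh xxn kxfe uahf gcmcc fuv ceorp
Hunk 7: at line 3 remove [tehn] add [akw] -> 15 lines: gpb zlyu wzyj kiwu akw vcog fbrow jvuq nvh xxn kxfe uahf gcmcc fuv ceorp

Answer: gpb
zlyu
wzyj
kiwu
akw
vcog
fbrow
jvuq
nvh
xxn
kxfe
uahf
gcmcc
fuv
ceorp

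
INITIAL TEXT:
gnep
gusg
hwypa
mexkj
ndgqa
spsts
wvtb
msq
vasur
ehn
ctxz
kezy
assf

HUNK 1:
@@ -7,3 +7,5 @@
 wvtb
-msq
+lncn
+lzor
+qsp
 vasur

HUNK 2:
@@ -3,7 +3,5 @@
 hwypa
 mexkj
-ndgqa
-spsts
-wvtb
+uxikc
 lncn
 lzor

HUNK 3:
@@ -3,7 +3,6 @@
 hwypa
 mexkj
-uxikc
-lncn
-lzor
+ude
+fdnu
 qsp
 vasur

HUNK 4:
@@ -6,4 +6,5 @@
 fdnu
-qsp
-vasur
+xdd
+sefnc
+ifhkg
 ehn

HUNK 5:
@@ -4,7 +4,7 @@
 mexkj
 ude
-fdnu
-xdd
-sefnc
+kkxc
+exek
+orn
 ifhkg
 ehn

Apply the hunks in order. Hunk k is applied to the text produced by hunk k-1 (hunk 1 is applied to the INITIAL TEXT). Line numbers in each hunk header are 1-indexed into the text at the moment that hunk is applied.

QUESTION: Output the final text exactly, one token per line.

Hunk 1: at line 7 remove [msq] add [lncn,lzor,qsp] -> 15 lines: gnep gusg hwypa mexkj ndgqa spsts wvtb lncn lzor qsp vasur ehn ctxz kezy assf
Hunk 2: at line 3 remove [ndgqa,spsts,wvtb] add [uxikc] -> 13 lines: gnep gusg hwypa mexkj uxikc lncn lzor qsp vasur ehn ctxz kezy assf
Hunk 3: at line 3 remove [uxikc,lncn,lzor] add [ude,fdnu] -> 12 lines: gnep gusg hwypa mexkj ude fdnu qsp vasur ehn ctxz kezy assf
Hunk 4: at line 6 remove [qsp,vasur] add [xdd,sefnc,ifhkg] -> 13 lines: gnep gusg hwypa mexkj ude fdnu xdd sefnc ifhkg ehn ctxz kezy assf
Hunk 5: at line 4 remove [fdnu,xdd,sefnc] add [kkxc,exek,orn] -> 13 lines: gnep gusg hwypa mexkj ude kkxc exek orn ifhkg ehn ctxz kezy assf

Answer: gnep
gusg
hwypa
mexkj
ude
kkxc
exek
orn
ifhkg
ehn
ctxz
kezy
assf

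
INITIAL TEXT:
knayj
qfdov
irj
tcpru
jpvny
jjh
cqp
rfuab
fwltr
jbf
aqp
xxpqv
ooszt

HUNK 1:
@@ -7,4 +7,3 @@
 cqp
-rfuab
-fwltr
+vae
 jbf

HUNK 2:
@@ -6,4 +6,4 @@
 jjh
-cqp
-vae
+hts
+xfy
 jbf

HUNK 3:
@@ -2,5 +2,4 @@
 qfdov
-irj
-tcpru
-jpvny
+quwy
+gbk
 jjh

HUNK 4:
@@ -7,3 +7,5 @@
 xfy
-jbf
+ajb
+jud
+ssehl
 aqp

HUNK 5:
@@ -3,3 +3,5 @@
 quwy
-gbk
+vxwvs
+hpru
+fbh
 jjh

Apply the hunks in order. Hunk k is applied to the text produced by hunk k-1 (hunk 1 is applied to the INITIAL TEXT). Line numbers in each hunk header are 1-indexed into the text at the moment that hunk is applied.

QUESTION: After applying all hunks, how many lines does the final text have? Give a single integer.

Hunk 1: at line 7 remove [rfuab,fwltr] add [vae] -> 12 lines: knayj qfdov irj tcpru jpvny jjh cqp vae jbf aqp xxpqv ooszt
Hunk 2: at line 6 remove [cqp,vae] add [hts,xfy] -> 12 lines: knayj qfdov irj tcpru jpvny jjh hts xfy jbf aqp xxpqv ooszt
Hunk 3: at line 2 remove [irj,tcpru,jpvny] add [quwy,gbk] -> 11 lines: knayj qfdov quwy gbk jjh hts xfy jbf aqp xxpqv ooszt
Hunk 4: at line 7 remove [jbf] add [ajb,jud,ssehl] -> 13 lines: knayj qfdov quwy gbk jjh hts xfy ajb jud ssehl aqp xxpqv ooszt
Hunk 5: at line 3 remove [gbk] add [vxwvs,hpru,fbh] -> 15 lines: knayj qfdov quwy vxwvs hpru fbh jjh hts xfy ajb jud ssehl aqp xxpqv ooszt
Final line count: 15

Answer: 15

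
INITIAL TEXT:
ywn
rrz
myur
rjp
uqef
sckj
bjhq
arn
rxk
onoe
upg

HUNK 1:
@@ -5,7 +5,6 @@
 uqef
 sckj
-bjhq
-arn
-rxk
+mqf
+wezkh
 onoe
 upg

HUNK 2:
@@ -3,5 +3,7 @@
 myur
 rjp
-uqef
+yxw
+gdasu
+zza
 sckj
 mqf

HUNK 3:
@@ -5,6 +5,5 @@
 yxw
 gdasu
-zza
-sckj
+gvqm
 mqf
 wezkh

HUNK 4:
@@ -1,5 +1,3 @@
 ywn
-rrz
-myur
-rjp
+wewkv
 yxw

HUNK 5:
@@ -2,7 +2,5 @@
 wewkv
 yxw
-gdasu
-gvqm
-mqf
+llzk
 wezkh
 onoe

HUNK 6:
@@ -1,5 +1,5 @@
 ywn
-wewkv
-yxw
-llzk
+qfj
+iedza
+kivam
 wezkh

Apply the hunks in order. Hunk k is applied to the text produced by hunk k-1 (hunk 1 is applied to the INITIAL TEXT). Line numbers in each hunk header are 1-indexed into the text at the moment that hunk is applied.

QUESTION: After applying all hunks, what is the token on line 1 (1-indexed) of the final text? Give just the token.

Answer: ywn

Derivation:
Hunk 1: at line 5 remove [bjhq,arn,rxk] add [mqf,wezkh] -> 10 lines: ywn rrz myur rjp uqef sckj mqf wezkh onoe upg
Hunk 2: at line 3 remove [uqef] add [yxw,gdasu,zza] -> 12 lines: ywn rrz myur rjp yxw gdasu zza sckj mqf wezkh onoe upg
Hunk 3: at line 5 remove [zza,sckj] add [gvqm] -> 11 lines: ywn rrz myur rjp yxw gdasu gvqm mqf wezkh onoe upg
Hunk 4: at line 1 remove [rrz,myur,rjp] add [wewkv] -> 9 lines: ywn wewkv yxw gdasu gvqm mqf wezkh onoe upg
Hunk 5: at line 2 remove [gdasu,gvqm,mqf] add [llzk] -> 7 lines: ywn wewkv yxw llzk wezkh onoe upg
Hunk 6: at line 1 remove [wewkv,yxw,llzk] add [qfj,iedza,kivam] -> 7 lines: ywn qfj iedza kivam wezkh onoe upg
Final line 1: ywn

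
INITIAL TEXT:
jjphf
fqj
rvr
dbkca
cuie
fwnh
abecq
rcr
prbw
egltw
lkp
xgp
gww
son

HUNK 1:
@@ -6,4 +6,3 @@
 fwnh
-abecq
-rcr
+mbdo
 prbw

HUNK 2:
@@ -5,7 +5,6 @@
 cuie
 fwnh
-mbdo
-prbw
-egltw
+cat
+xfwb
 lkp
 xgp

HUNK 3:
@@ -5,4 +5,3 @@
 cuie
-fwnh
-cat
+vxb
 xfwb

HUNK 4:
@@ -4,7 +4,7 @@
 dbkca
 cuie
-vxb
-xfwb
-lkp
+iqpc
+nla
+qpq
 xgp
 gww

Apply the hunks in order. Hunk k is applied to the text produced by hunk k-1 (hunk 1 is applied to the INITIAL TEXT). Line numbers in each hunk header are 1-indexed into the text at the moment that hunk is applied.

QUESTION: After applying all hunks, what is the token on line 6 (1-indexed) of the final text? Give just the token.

Answer: iqpc

Derivation:
Hunk 1: at line 6 remove [abecq,rcr] add [mbdo] -> 13 lines: jjphf fqj rvr dbkca cuie fwnh mbdo prbw egltw lkp xgp gww son
Hunk 2: at line 5 remove [mbdo,prbw,egltw] add [cat,xfwb] -> 12 lines: jjphf fqj rvr dbkca cuie fwnh cat xfwb lkp xgp gww son
Hunk 3: at line 5 remove [fwnh,cat] add [vxb] -> 11 lines: jjphf fqj rvr dbkca cuie vxb xfwb lkp xgp gww son
Hunk 4: at line 4 remove [vxb,xfwb,lkp] add [iqpc,nla,qpq] -> 11 lines: jjphf fqj rvr dbkca cuie iqpc nla qpq xgp gww son
Final line 6: iqpc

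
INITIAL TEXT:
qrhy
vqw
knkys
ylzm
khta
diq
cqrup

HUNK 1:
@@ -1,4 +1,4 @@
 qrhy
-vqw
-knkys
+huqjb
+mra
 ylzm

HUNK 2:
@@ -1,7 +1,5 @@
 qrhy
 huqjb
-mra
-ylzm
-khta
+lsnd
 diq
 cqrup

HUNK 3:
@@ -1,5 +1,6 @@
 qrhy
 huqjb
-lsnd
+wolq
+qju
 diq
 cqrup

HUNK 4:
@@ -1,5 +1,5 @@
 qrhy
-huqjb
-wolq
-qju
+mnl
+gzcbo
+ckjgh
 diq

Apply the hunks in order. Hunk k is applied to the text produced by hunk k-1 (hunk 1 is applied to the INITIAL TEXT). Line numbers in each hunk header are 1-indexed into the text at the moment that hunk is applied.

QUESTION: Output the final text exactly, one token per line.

Hunk 1: at line 1 remove [vqw,knkys] add [huqjb,mra] -> 7 lines: qrhy huqjb mra ylzm khta diq cqrup
Hunk 2: at line 1 remove [mra,ylzm,khta] add [lsnd] -> 5 lines: qrhy huqjb lsnd diq cqrup
Hunk 3: at line 1 remove [lsnd] add [wolq,qju] -> 6 lines: qrhy huqjb wolq qju diq cqrup
Hunk 4: at line 1 remove [huqjb,wolq,qju] add [mnl,gzcbo,ckjgh] -> 6 lines: qrhy mnl gzcbo ckjgh diq cqrup

Answer: qrhy
mnl
gzcbo
ckjgh
diq
cqrup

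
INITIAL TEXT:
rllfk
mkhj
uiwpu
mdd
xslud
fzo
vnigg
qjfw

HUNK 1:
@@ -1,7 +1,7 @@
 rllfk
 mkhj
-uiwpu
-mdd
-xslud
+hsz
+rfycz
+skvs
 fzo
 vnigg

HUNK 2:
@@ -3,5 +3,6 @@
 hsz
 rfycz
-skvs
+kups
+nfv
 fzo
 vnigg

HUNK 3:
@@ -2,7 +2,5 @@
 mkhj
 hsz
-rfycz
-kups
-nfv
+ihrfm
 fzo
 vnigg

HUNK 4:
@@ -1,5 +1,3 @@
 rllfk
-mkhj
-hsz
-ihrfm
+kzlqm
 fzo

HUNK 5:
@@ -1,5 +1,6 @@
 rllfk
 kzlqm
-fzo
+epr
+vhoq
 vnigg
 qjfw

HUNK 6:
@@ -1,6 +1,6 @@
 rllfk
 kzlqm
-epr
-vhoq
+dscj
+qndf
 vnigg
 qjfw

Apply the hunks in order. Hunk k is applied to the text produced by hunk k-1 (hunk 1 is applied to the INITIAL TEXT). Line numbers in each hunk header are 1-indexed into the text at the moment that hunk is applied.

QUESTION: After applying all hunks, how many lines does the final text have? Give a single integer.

Answer: 6

Derivation:
Hunk 1: at line 1 remove [uiwpu,mdd,xslud] add [hsz,rfycz,skvs] -> 8 lines: rllfk mkhj hsz rfycz skvs fzo vnigg qjfw
Hunk 2: at line 3 remove [skvs] add [kups,nfv] -> 9 lines: rllfk mkhj hsz rfycz kups nfv fzo vnigg qjfw
Hunk 3: at line 2 remove [rfycz,kups,nfv] add [ihrfm] -> 7 lines: rllfk mkhj hsz ihrfm fzo vnigg qjfw
Hunk 4: at line 1 remove [mkhj,hsz,ihrfm] add [kzlqm] -> 5 lines: rllfk kzlqm fzo vnigg qjfw
Hunk 5: at line 1 remove [fzo] add [epr,vhoq] -> 6 lines: rllfk kzlqm epr vhoq vnigg qjfw
Hunk 6: at line 1 remove [epr,vhoq] add [dscj,qndf] -> 6 lines: rllfk kzlqm dscj qndf vnigg qjfw
Final line count: 6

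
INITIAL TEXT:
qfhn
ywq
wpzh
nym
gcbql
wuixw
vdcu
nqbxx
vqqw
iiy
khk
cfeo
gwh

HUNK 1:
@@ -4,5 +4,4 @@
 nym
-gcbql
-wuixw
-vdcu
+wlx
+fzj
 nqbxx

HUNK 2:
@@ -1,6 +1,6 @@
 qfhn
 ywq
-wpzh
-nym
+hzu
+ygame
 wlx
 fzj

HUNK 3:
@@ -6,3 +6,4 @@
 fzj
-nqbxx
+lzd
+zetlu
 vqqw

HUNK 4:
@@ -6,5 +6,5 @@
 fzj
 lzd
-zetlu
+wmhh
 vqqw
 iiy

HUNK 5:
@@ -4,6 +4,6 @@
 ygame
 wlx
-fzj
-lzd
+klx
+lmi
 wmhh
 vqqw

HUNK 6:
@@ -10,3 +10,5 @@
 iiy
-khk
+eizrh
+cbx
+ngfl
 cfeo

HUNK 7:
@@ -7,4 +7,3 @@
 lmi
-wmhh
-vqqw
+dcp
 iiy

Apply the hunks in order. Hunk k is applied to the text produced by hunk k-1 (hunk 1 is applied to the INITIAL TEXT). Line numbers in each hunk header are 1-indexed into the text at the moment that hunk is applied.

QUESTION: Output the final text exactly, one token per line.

Answer: qfhn
ywq
hzu
ygame
wlx
klx
lmi
dcp
iiy
eizrh
cbx
ngfl
cfeo
gwh

Derivation:
Hunk 1: at line 4 remove [gcbql,wuixw,vdcu] add [wlx,fzj] -> 12 lines: qfhn ywq wpzh nym wlx fzj nqbxx vqqw iiy khk cfeo gwh
Hunk 2: at line 1 remove [wpzh,nym] add [hzu,ygame] -> 12 lines: qfhn ywq hzu ygame wlx fzj nqbxx vqqw iiy khk cfeo gwh
Hunk 3: at line 6 remove [nqbxx] add [lzd,zetlu] -> 13 lines: qfhn ywq hzu ygame wlx fzj lzd zetlu vqqw iiy khk cfeo gwh
Hunk 4: at line 6 remove [zetlu] add [wmhh] -> 13 lines: qfhn ywq hzu ygame wlx fzj lzd wmhh vqqw iiy khk cfeo gwh
Hunk 5: at line 4 remove [fzj,lzd] add [klx,lmi] -> 13 lines: qfhn ywq hzu ygame wlx klx lmi wmhh vqqw iiy khk cfeo gwh
Hunk 6: at line 10 remove [khk] add [eizrh,cbx,ngfl] -> 15 lines: qfhn ywq hzu ygame wlx klx lmi wmhh vqqw iiy eizrh cbx ngfl cfeo gwh
Hunk 7: at line 7 remove [wmhh,vqqw] add [dcp] -> 14 lines: qfhn ywq hzu ygame wlx klx lmi dcp iiy eizrh cbx ngfl cfeo gwh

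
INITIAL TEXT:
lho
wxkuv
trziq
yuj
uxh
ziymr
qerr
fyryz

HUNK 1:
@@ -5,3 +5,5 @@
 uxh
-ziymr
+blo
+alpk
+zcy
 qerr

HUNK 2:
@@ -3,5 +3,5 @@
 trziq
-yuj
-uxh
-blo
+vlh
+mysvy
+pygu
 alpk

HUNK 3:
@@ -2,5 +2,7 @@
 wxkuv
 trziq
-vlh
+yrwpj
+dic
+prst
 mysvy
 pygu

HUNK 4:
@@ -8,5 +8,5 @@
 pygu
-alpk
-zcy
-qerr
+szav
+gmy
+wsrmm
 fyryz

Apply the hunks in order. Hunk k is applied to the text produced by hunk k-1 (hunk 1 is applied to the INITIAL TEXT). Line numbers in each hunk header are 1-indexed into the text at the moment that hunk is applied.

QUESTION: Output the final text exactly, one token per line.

Answer: lho
wxkuv
trziq
yrwpj
dic
prst
mysvy
pygu
szav
gmy
wsrmm
fyryz

Derivation:
Hunk 1: at line 5 remove [ziymr] add [blo,alpk,zcy] -> 10 lines: lho wxkuv trziq yuj uxh blo alpk zcy qerr fyryz
Hunk 2: at line 3 remove [yuj,uxh,blo] add [vlh,mysvy,pygu] -> 10 lines: lho wxkuv trziq vlh mysvy pygu alpk zcy qerr fyryz
Hunk 3: at line 2 remove [vlh] add [yrwpj,dic,prst] -> 12 lines: lho wxkuv trziq yrwpj dic prst mysvy pygu alpk zcy qerr fyryz
Hunk 4: at line 8 remove [alpk,zcy,qerr] add [szav,gmy,wsrmm] -> 12 lines: lho wxkuv trziq yrwpj dic prst mysvy pygu szav gmy wsrmm fyryz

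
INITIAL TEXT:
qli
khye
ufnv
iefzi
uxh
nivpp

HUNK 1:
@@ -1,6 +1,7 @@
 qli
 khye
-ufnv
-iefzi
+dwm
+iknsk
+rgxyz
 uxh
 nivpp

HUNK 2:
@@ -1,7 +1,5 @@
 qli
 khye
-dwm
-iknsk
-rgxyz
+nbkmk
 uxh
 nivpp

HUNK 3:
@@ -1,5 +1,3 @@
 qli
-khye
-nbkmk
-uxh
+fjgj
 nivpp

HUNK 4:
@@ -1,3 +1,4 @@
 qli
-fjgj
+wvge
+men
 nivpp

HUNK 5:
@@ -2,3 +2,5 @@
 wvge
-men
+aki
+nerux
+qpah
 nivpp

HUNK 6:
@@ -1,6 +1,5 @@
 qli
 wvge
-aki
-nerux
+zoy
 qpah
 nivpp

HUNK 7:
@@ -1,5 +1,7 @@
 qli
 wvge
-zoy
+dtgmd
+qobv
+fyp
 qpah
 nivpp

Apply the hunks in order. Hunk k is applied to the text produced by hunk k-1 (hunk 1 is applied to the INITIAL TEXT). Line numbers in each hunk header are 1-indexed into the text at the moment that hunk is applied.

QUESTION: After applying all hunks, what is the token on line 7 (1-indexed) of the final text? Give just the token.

Hunk 1: at line 1 remove [ufnv,iefzi] add [dwm,iknsk,rgxyz] -> 7 lines: qli khye dwm iknsk rgxyz uxh nivpp
Hunk 2: at line 1 remove [dwm,iknsk,rgxyz] add [nbkmk] -> 5 lines: qli khye nbkmk uxh nivpp
Hunk 3: at line 1 remove [khye,nbkmk,uxh] add [fjgj] -> 3 lines: qli fjgj nivpp
Hunk 4: at line 1 remove [fjgj] add [wvge,men] -> 4 lines: qli wvge men nivpp
Hunk 5: at line 2 remove [men] add [aki,nerux,qpah] -> 6 lines: qli wvge aki nerux qpah nivpp
Hunk 6: at line 1 remove [aki,nerux] add [zoy] -> 5 lines: qli wvge zoy qpah nivpp
Hunk 7: at line 1 remove [zoy] add [dtgmd,qobv,fyp] -> 7 lines: qli wvge dtgmd qobv fyp qpah nivpp
Final line 7: nivpp

Answer: nivpp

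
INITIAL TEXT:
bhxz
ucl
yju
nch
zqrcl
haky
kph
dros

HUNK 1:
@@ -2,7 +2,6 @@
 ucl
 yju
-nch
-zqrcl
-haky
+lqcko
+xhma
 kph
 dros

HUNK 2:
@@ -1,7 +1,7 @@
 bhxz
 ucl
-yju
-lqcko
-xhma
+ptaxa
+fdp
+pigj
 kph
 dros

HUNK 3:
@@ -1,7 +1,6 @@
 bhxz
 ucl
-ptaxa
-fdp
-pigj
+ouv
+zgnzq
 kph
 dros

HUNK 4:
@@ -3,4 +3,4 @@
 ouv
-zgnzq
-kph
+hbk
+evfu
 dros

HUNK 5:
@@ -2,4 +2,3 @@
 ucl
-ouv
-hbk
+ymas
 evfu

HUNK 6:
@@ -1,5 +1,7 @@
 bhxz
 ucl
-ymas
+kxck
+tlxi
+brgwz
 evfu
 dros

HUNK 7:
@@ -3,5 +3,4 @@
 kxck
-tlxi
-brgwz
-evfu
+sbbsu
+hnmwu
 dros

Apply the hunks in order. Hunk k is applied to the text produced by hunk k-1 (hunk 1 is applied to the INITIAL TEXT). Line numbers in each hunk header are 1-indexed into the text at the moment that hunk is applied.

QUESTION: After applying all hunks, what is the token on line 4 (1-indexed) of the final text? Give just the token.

Answer: sbbsu

Derivation:
Hunk 1: at line 2 remove [nch,zqrcl,haky] add [lqcko,xhma] -> 7 lines: bhxz ucl yju lqcko xhma kph dros
Hunk 2: at line 1 remove [yju,lqcko,xhma] add [ptaxa,fdp,pigj] -> 7 lines: bhxz ucl ptaxa fdp pigj kph dros
Hunk 3: at line 1 remove [ptaxa,fdp,pigj] add [ouv,zgnzq] -> 6 lines: bhxz ucl ouv zgnzq kph dros
Hunk 4: at line 3 remove [zgnzq,kph] add [hbk,evfu] -> 6 lines: bhxz ucl ouv hbk evfu dros
Hunk 5: at line 2 remove [ouv,hbk] add [ymas] -> 5 lines: bhxz ucl ymas evfu dros
Hunk 6: at line 1 remove [ymas] add [kxck,tlxi,brgwz] -> 7 lines: bhxz ucl kxck tlxi brgwz evfu dros
Hunk 7: at line 3 remove [tlxi,brgwz,evfu] add [sbbsu,hnmwu] -> 6 lines: bhxz ucl kxck sbbsu hnmwu dros
Final line 4: sbbsu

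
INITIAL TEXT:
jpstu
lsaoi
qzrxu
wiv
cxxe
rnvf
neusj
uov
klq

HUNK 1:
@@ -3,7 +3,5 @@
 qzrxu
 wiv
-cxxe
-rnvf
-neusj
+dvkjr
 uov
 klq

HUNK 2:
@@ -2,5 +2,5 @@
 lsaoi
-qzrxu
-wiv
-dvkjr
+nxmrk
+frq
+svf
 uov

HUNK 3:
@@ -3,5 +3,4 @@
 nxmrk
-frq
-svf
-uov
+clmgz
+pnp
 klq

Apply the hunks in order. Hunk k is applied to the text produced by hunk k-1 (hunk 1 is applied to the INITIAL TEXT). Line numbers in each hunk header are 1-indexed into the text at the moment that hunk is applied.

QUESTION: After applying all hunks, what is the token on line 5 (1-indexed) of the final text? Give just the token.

Answer: pnp

Derivation:
Hunk 1: at line 3 remove [cxxe,rnvf,neusj] add [dvkjr] -> 7 lines: jpstu lsaoi qzrxu wiv dvkjr uov klq
Hunk 2: at line 2 remove [qzrxu,wiv,dvkjr] add [nxmrk,frq,svf] -> 7 lines: jpstu lsaoi nxmrk frq svf uov klq
Hunk 3: at line 3 remove [frq,svf,uov] add [clmgz,pnp] -> 6 lines: jpstu lsaoi nxmrk clmgz pnp klq
Final line 5: pnp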